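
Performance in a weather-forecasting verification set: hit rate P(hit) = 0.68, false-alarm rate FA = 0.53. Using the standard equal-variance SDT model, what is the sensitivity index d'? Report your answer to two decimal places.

z(H) = z(0.68) = 0.468
z(FA) = z(0.53) = 0.075
d' = z(H) − z(FA) = 0.468 − 0.075 = 0.393

d' = 0.39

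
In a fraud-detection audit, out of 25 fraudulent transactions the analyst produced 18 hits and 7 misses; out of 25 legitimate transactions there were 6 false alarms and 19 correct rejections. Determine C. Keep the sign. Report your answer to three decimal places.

H = 18/25 = 0.7200
FA = 6/25 = 0.2400
Φ⁻¹(H) = Φ⁻¹(0.7200) = 0.5828
Φ⁻¹(FA) = Φ⁻¹(0.2400) = -0.7063
c = −½·[z(H) + z(FA)] = −0.5 × (0.5828 + (-0.7063)) = 0.06175

C = 0.062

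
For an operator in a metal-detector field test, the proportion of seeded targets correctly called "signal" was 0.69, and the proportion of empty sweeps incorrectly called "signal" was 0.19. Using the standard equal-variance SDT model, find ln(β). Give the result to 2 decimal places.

ln β = 0.26

z(H) = 0.496
z(FA) = -0.878
ln β = −½·[z(H)² − z(FA)²] = −0.5 × (0.246 − 0.771) = 0.2625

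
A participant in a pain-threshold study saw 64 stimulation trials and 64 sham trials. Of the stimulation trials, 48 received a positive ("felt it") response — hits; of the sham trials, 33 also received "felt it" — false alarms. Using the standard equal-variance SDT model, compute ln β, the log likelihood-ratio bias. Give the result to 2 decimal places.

H = 48/64 = 0.7500
FA = 33/64 = 0.5156
z(H) = 0.674
z(FA) = 0.039
ln β = −½·[z(H)² − z(FA)²] = −0.5 × (0.454 − 0.002) = -0.226

ln β = -0.23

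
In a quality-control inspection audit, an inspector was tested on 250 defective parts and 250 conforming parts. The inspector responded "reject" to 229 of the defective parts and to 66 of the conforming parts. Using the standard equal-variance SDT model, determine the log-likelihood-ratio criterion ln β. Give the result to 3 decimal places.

ln β = -0.751

H = 229/250 = 0.9160
FA = 66/250 = 0.2640
z(0.9160) = 1.3787, z(0.2640) = -0.6311
ln β = −½·[z(H)² − z(FA)²] = −0.5 × (1.9008 − 0.3983) = -0.75125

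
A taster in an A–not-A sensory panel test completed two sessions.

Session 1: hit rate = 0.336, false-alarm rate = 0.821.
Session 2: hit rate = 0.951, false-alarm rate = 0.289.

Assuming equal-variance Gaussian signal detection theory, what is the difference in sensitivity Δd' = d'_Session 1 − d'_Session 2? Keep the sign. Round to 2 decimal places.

Δd' = -3.55

Session 1: z(0.336) = -0.423, z(0.821) = 0.919, d' = -1.342
Session 2: z(0.951) = 1.655, z(0.289) = -0.556, d' = 2.211
Δd' = d'_Session 1 − d'_Session 2 = -1.342 − 2.211 = -3.553
Session 2 has the higher sensitivity.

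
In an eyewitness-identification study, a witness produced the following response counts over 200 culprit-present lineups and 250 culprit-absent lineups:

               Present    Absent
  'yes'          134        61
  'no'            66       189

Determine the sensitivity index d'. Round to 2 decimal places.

H = 134/200 = 0.6700
FA = 61/250 = 0.2440
Φ⁻¹(0.6700) = 0.440, Φ⁻¹(0.2440) = -0.693
d' = z(H) − z(FA) = 0.440 − (-0.693) = 1.133

d' = 1.13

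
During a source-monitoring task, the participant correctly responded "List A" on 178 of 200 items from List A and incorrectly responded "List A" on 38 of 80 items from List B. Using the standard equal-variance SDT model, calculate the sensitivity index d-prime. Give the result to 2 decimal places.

d-prime = 1.29

H = 178/200 = 0.8900
FA = 38/80 = 0.4750
z(H) = 1.2265
z(FA) = -0.0627
d' = z(H) − z(FA) = 1.2265 − (-0.0627) = 1.2892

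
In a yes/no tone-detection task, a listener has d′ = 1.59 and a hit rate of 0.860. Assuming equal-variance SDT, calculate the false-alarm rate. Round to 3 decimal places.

z(hit rate) = z(0.860) = 1.0803
z(FA) = z(H) − d' = 1.0803 − 1.59 = -0.5097
false-alarm rate = Φ(-0.5097) = 0.3051

false-alarm rate = 0.305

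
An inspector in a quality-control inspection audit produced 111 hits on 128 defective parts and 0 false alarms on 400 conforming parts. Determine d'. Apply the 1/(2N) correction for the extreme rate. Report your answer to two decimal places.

d' = 4.14

The false-alarm rate is 0/400 = 0, so apply the 1/(2N) correction: FA → 1/(2·400) = 0.00125.
z(H) = z(0.86719) = 1.113
z(FA) = z(0.00125) = -3.023
d' = 1.113 − (-3.023) = 4.136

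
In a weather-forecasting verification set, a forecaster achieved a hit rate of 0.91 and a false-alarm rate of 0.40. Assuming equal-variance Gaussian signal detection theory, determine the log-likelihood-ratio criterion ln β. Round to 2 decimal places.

ln β = -0.87

z(H) = 1.341
z(FA) = -0.253
ln β = −½·[z(H)² − z(FA)²] = −0.5 × (1.798 − 0.064) = -0.867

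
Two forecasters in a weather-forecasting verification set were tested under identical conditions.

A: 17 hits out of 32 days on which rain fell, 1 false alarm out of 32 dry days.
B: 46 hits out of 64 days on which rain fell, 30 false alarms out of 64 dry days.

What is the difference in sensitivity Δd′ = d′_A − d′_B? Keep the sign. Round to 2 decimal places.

A: z(0.5312) = 0.078, z(0.0312) = -1.863, d' = 1.941
B: z(0.7188) = 0.579, z(0.4688) = -0.078, d' = 0.657
Δd' = d'_A − d'_B = 1.941 − 0.657 = 1.284
A has the higher sensitivity.

Δd′ = 1.28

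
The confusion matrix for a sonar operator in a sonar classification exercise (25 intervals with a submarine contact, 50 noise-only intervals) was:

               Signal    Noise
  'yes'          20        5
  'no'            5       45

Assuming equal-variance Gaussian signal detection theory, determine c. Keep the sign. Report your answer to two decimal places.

H = 20/25 = 0.8000
FA = 5/50 = 0.1000
Φ⁻¹(H) = 0.842
Φ⁻¹(FA) = -1.282
c = −½·[z(H) + z(FA)] = −0.5 × (0.842 + (-1.282)) = 0.220
c > 0: the sonar operator has a conservative response bias.

c = 0.22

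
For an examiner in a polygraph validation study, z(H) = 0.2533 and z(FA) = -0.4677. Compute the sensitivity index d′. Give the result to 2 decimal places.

d' = z(H) − z(FA) = 0.2533 − (-0.4677) = 0.7210

d′ = 0.72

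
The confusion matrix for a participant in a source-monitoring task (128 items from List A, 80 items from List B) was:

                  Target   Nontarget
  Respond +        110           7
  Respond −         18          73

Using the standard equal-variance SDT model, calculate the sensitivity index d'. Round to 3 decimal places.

d' = 2.434

H = 110/128 = 0.8594
FA = 7/80 = 0.0875
Φ⁻¹(0.8594) = 1.0776, Φ⁻¹(0.0875) = -1.3563
d' = z(H) − z(FA) = 1.0776 − (-1.3563) = 2.4339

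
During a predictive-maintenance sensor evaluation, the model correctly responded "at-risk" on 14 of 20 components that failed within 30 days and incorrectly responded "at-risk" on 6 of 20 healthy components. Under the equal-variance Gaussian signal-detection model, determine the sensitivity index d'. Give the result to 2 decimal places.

H = 14/20 = 0.7000
FA = 6/20 = 0.3000
Φ⁻¹(0.7000) = 0.524, Φ⁻¹(0.3000) = -0.524
d' = z(H) − z(FA) = 0.524 − (-0.524) = 1.048

d' = 1.05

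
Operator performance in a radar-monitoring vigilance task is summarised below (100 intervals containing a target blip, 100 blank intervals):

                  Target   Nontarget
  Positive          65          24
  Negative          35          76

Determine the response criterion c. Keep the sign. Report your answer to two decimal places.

c = 0.16

H = 65/100 = 0.6500
FA = 24/100 = 0.2400
Φ⁻¹(H) = 0.3853
Φ⁻¹(FA) = -0.7063
c = −½·[z(H) + z(FA)] = −0.5 × (0.3853 + (-0.7063)) = 0.1605
c > 0: the operator has a conservative response bias.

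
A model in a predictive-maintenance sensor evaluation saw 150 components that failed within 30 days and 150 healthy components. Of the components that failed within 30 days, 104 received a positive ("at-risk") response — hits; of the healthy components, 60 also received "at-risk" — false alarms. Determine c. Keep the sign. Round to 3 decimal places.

c = -0.126

H = 104/150 = 0.6933
FA = 60/150 = 0.4000
Φ⁻¹(H) = Φ⁻¹(0.6933) = 0.5052
Φ⁻¹(FA) = Φ⁻¹(0.4000) = -0.2533
c = −½·[z(H) + z(FA)] = −0.5 × (0.5052 + (-0.2533)) = -0.12595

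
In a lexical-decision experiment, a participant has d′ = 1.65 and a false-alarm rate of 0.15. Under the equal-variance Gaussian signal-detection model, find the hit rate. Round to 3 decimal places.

hit rate = 0.730

z(false-alarm rate) = z(0.15) = -1.0364
z(H) = z(FA) + d' = -1.0364 + 1.65 = 0.6136
hit rate = Φ(0.6136) = 0.7303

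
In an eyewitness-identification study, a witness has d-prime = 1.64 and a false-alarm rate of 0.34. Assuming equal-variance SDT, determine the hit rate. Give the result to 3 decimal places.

z(false-alarm rate) = z(0.34) = -0.4125
z(H) = z(FA) + d' = -0.4125 + 1.64 = 1.2275
hit rate = Φ(1.2275) = 0.8902

hit rate = 0.890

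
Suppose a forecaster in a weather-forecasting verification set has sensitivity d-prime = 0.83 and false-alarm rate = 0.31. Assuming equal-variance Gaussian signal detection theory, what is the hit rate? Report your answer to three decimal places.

z(false-alarm rate) = z(0.31) = -0.4959
z(H) = z(FA) + d' = -0.4959 + 0.83 = 0.3341
hit rate = Φ(0.3341) = 0.6308

hit rate = 0.631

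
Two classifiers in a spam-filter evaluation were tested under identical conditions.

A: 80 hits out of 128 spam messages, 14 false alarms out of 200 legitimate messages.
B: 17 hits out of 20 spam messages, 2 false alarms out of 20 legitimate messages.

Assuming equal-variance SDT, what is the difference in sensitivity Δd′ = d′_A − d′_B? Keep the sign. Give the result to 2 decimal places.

Δd′ = -0.52

A: z(0.6250) = 0.319, z(0.0700) = -1.476, d' = 1.795
B: z(0.8500) = 1.036, z(0.1000) = -1.282, d' = 2.318
Δd' = d'_A − d'_B = 1.795 − 2.318 = -0.523
B has the higher sensitivity.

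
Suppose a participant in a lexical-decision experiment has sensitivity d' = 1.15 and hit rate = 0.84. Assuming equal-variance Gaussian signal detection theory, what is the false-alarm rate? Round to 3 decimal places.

false-alarm rate = 0.438

z(hit rate) = z(0.84) = 0.9945
z(FA) = z(H) − d' = 0.9945 − 1.15 = -0.1555
false-alarm rate = Φ(-0.1555) = 0.4382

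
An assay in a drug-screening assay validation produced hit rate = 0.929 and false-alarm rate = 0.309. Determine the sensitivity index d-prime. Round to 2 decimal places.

d-prime = 1.97

z(H) = 1.468
z(FA) = -0.499
d' = z(H) − z(FA) = 1.468 − (-0.499) = 1.967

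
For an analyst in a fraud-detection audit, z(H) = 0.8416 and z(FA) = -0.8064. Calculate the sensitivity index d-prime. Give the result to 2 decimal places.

d' = z(H) − z(FA) = 0.8416 − (-0.8064) = 1.6480

d-prime = 1.65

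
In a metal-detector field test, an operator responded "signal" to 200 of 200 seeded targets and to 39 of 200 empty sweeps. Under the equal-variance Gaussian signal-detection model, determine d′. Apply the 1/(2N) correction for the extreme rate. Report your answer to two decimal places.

d′ = 3.67

The hit rate is 200/200 = 1, so apply the 1/(2N) correction: H → 1 − 1/(2·200) = 0.99750.
z(H) = z(0.99750) = 2.807
z(FA) = z(0.19500) = -0.860
d' = 2.807 − (-0.860) = 3.667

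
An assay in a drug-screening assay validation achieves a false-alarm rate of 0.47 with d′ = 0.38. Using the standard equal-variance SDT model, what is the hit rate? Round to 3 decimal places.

z(false-alarm rate) = z(0.47) = -0.0753
z(H) = z(FA) + d' = -0.0753 + 0.38 = 0.3047
hit rate = Φ(0.3047) = 0.6197

hit rate = 0.620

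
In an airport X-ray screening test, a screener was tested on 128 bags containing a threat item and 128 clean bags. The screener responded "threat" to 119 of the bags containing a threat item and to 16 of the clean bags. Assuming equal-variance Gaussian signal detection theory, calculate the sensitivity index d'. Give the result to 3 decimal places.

H = 119/128 = 0.9297
FA = 16/128 = 0.1250
z(H) = 1.4736
z(FA) = -1.1503
d' = z(H) − z(FA) = 1.4736 − (-1.1503) = 2.6239

d' = 2.624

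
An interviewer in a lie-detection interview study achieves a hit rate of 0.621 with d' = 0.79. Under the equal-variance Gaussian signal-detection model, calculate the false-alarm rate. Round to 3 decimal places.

false-alarm rate = 0.315

z(hit rate) = z(0.621) = 0.3081
z(FA) = z(H) − d' = 0.3081 − 0.79 = -0.4819
false-alarm rate = Φ(-0.4819) = 0.3149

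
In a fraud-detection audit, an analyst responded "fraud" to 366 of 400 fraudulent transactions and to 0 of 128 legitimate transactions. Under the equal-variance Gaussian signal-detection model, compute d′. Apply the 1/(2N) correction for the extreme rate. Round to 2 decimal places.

d′ = 4.03

The false-alarm rate is 0/128 = 0, so apply the 1/(2N) correction: FA → 1/(2·128) = 0.00391.
z(H) = z(0.91500) = 1.372
z(FA) = z(0.00391) = -2.660
d' = 1.372 − (-2.660) = 4.032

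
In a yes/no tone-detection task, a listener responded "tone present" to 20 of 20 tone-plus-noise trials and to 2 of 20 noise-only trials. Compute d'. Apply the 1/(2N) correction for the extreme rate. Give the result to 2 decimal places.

d' = 3.24

The hit rate is 20/20 = 1, so apply the 1/(2N) correction: H → 1 − 1/(2·20) = 0.97500.
z(H) = z(0.97500) = 1.960
z(FA) = z(0.10000) = -1.282
d' = 1.960 − (-1.282) = 3.242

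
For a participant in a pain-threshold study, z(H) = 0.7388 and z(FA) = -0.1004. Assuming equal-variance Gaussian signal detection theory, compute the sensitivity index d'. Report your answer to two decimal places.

d' = z(H) − z(FA) = 0.7388 − (-0.1004) = 0.8392

d' = 0.84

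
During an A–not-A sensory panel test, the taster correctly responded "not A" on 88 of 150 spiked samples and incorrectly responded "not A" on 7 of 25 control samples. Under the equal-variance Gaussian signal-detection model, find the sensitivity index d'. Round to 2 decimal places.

H = 88/150 = 0.5867
FA = 7/25 = 0.2800
Φ⁻¹(0.5867) = 0.2191, Φ⁻¹(0.2800) = -0.5828
d' = z(H) − z(FA) = 0.2191 − (-0.5828) = 0.8019

d' = 0.80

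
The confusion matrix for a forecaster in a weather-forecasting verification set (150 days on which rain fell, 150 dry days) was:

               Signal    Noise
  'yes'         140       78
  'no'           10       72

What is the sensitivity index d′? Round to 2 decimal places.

H = 140/150 = 0.9333
FA = 78/150 = 0.5200
Φ⁻¹(H) = Φ⁻¹(0.9333) = 1.5008
Φ⁻¹(FA) = Φ⁻¹(0.5200) = 0.0502
d' = z(H) − z(FA) = 1.5008 − 0.0502 = 1.4506

d′ = 1.45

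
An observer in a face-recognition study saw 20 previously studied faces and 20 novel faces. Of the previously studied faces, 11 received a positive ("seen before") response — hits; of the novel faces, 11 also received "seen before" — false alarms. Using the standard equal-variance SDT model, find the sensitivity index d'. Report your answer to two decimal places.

d' = 0.00

H = 11/20 = 0.5500
FA = 11/20 = 0.5500
z(0.5500) = 0.126, z(0.5500) = 0.126
d' = z(H) − z(FA) = 0.126 − 0.126 = 0.000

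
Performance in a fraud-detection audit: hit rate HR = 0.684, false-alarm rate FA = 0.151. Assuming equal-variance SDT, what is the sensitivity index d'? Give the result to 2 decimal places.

z(0.684) = 0.479, z(0.151) = -1.032
d' = z(H) − z(FA) = 0.479 − (-1.032) = 1.511

d' = 1.51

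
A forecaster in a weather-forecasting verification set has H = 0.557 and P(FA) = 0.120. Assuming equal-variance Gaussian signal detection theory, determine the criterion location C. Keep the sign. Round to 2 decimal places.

Φ⁻¹(H) = 0.143
Φ⁻¹(FA) = -1.175
c = −½·[z(H) + z(FA)] = −0.5 × (0.143 + (-1.175)) = 0.516
c > 0: the forecaster has a conservative response bias.

C = 0.52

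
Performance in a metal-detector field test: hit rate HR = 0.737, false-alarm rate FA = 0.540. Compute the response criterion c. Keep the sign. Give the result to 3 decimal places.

c = -0.367

Φ⁻¹(H) = 0.6341
Φ⁻¹(FA) = 0.1004
c = −½·[z(H) + z(FA)] = −0.5 × (0.6341 + 0.1004) = -0.36725
c < 0: the operator has a liberal response bias.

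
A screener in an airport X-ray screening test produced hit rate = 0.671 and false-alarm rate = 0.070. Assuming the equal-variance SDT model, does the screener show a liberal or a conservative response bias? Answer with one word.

z(H) = 0.443, z(FA) = -1.476
c = −½·(z(H) + z(FA)) = 0.5165
c > 0 → conservative criterion (biased toward responding “no”).

conservative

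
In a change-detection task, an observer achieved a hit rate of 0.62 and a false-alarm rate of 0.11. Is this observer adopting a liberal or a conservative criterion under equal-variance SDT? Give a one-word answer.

z(H) = 0.305, z(FA) = -1.227
c = −½·(z(H) + z(FA)) = 0.461
c > 0 → conservative criterion (biased toward responding “no”).

conservative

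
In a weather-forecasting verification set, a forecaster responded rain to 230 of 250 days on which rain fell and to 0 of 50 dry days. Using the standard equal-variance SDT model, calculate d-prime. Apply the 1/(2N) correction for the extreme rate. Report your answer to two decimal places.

The false-alarm rate is 0/50 = 0, so apply the 1/(2N) correction: FA → 1/(2·50) = 0.01000.
z(H) = z(0.92000) = 1.405
z(FA) = z(0.01000) = -2.326
d' = 1.405 − (-2.326) = 3.731

d-prime = 3.73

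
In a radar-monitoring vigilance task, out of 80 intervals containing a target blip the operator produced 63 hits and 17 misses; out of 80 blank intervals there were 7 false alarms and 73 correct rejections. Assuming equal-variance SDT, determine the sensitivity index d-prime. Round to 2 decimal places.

d-prime = 2.15

H = 63/80 = 0.7875
FA = 7/80 = 0.0875
z(H) = z(0.7875) = 0.798
z(FA) = z(0.0875) = -1.356
d' = z(H) − z(FA) = 0.798 − (-1.356) = 2.154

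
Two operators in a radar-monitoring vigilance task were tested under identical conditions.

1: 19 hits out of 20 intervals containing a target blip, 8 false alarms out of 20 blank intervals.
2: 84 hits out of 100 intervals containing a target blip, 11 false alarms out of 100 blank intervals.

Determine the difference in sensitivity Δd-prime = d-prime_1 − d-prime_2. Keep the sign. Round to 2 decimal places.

1: z(0.9500) = 1.645, z(0.4000) = -0.253, d' = 1.898
2: z(0.8400) = 0.994, z(0.1100) = -1.227, d' = 2.221
Δd' = d'_1 − d'_2 = 1.898 − 2.221 = -0.323
2 has the higher sensitivity.

Δd-prime = -0.32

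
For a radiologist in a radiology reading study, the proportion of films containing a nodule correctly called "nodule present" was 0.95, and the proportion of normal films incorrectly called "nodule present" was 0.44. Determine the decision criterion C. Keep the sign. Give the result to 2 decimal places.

C = -0.75

Φ⁻¹(H) = 1.6449
Φ⁻¹(FA) = -0.1510
c = −½·[z(H) + z(FA)] = −0.5 × (1.6449 + (-0.1510)) = -0.74695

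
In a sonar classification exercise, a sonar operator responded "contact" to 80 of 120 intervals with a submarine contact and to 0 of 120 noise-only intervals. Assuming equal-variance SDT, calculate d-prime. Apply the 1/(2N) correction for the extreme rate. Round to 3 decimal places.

The false-alarm rate is 0/120 = 0, so apply the 1/(2N) correction: FA → 1/(2·120) = 0.00417.
z(H) = z(0.66667) = 0.4307
z(FA) = z(0.00417) = -2.6380
d' = 0.4307 − (-2.6380) = 3.0687

d-prime = 3.069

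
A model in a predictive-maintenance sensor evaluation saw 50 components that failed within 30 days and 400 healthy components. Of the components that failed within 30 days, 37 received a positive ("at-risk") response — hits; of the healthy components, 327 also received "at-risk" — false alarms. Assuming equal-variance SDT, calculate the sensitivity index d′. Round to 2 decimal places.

d′ = -0.26

H = 37/50 = 0.7400
FA = 327/400 = 0.8175
z(0.7400) = 0.6433, z(0.8175) = 0.9059
d' = z(H) − z(FA) = 0.6433 − 0.9059 = -0.2626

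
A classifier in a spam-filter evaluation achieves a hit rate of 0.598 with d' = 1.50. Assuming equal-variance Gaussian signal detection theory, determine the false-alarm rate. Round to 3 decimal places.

false-alarm rate = 0.105

z(hit rate) = z(0.598) = 0.2482
z(FA) = z(H) − d' = 0.2482 − 1.50 = -1.2518
false-alarm rate = Φ(-1.2518) = 0.1053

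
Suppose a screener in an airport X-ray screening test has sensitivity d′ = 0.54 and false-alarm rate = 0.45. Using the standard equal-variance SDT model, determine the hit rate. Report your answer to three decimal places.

hit rate = 0.661

z(false-alarm rate) = z(0.45) = -0.1257
z(H) = z(FA) + d' = -0.1257 + 0.54 = 0.4143
hit rate = Φ(0.4143) = 0.6607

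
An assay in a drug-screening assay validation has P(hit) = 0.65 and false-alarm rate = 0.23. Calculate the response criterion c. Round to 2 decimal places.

z(0.65) = 0.385, z(0.23) = -0.739
c = −½·[z(H) + z(FA)] = −0.5 × (0.385 + (-0.739)) = 0.177

c = 0.18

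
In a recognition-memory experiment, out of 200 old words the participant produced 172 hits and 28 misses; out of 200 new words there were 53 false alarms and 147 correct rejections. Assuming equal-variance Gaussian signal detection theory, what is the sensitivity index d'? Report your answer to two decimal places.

H = 172/200 = 0.8600
FA = 53/200 = 0.2650
z(H) = z(0.8600) = 1.0803
z(FA) = z(0.2650) = -0.6280
d' = z(H) − z(FA) = 1.0803 − (-0.6280) = 1.7083

d' = 1.71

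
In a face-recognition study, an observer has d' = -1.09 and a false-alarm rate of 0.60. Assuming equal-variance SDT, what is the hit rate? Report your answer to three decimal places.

hit rate = 0.201

z(false-alarm rate) = z(0.60) = 0.2533
z(H) = z(FA) + d' = 0.2533 + (-1.09) = -0.8367
hit rate = Φ(-0.8367) = 0.2014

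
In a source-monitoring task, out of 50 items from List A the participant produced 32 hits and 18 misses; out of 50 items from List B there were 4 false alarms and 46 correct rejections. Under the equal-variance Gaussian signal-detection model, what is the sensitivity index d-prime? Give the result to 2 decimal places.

H = 32/50 = 0.6400
FA = 4/50 = 0.0800
z(H) = 0.358
z(FA) = -1.405
d' = z(H) − z(FA) = 0.358 − (-1.405) = 1.763

d-prime = 1.76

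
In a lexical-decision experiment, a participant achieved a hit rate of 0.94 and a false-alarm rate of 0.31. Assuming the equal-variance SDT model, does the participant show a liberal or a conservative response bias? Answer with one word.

z(H) = 1.555, z(FA) = -0.496
c = −½·(z(H) + z(FA)) = -0.5295
c < 0 → liberal criterion (biased toward responding “yes”).

liberal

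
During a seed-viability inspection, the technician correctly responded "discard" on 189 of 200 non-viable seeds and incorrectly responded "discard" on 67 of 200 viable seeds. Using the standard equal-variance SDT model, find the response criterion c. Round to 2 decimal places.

H = 189/200 = 0.9450
FA = 67/200 = 0.3350
z(H) = z(0.9450) = 1.598
z(FA) = z(0.3350) = -0.426
c = −½·[z(H) + z(FA)] = −0.5 × (1.598 + (-0.426)) = -0.586

c = -0.59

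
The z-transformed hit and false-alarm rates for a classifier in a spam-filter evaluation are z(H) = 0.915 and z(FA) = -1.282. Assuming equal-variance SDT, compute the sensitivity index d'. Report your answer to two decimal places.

d' = 2.20

d' = z(H) − z(FA) = 0.915 − (-1.282) = 2.197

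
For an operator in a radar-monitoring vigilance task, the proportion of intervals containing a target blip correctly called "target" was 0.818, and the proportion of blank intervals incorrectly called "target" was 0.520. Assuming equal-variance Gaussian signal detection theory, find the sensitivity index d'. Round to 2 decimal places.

Φ⁻¹(H) = 0.9078
Φ⁻¹(FA) = 0.0502
d' = z(H) − z(FA) = 0.9078 − 0.0502 = 0.8576

d' = 0.86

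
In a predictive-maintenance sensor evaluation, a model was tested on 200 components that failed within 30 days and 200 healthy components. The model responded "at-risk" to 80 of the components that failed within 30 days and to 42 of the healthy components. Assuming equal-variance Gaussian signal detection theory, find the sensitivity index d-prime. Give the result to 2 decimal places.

d-prime = 0.55

H = 80/200 = 0.4000
FA = 42/200 = 0.2100
z(H) = -0.2533
z(FA) = -0.8064
d' = z(H) − z(FA) = -0.2533 − (-0.8064) = 0.5531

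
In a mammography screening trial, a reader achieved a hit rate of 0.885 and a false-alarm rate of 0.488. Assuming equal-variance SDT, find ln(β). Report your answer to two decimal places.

z(H) = 1.200
z(FA) = -0.030
ln β = −½·[z(H)² − z(FA)²] = −0.5 × (1.440 − 0.001) = -0.7195

ln β = -0.72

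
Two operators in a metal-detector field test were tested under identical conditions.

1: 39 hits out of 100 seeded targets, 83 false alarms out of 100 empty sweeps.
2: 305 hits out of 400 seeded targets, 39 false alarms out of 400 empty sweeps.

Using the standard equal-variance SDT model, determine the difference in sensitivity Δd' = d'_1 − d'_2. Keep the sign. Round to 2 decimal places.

Δd' = -3.24

1: z(0.3900) = -0.279, z(0.8300) = 0.954, d' = -1.233
2: z(0.7625) = 0.714, z(0.0975) = -1.296, d' = 2.010
Δd' = d'_1 − d'_2 = -1.233 − 2.010 = -3.243
2 has the higher sensitivity.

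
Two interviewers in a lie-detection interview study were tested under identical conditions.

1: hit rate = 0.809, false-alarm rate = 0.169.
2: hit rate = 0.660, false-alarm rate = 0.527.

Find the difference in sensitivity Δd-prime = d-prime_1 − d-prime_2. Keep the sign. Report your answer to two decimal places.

1: z(0.809) = 0.874, z(0.169) = -0.958, d' = 1.832
2: z(0.660) = 0.412, z(0.527) = 0.068, d' = 0.344
Δd' = d'_1 − d'_2 = 1.832 − 0.344 = 1.488
1 has the higher sensitivity.

Δd-prime = 1.49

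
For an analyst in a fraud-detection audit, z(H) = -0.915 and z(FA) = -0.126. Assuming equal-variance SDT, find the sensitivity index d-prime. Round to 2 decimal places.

d-prime = -0.79

d' = z(H) − z(FA) = -0.915 − (-0.126) = -0.789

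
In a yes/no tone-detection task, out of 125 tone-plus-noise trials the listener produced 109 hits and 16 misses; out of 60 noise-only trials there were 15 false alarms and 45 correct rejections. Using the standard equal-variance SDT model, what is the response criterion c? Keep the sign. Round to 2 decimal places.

H = 109/125 = 0.8720
FA = 15/60 = 0.2500
z(0.8720) = 1.136, z(0.2500) = -0.674
c = −½·[z(H) + z(FA)] = −0.5 × (1.136 + (-0.674)) = -0.231
c < 0: the listener has a liberal response bias.

c = -0.23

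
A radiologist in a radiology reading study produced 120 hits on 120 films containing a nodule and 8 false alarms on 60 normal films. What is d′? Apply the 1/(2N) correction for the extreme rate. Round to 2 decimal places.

d′ = 3.75

The hit rate is 120/120 = 1, so apply the 1/(2N) correction: H → 1 − 1/(2·120) = 0.99583.
z(H) = z(0.99583) = 2.638
z(FA) = z(0.13333) = -1.111
d' = 2.638 − (-1.111) = 3.749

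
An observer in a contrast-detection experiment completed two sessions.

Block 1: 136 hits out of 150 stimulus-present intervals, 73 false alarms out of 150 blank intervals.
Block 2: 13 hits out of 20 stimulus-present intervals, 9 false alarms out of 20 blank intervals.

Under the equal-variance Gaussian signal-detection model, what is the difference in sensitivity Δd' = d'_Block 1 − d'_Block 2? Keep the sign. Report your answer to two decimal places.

Δd' = 0.84

Block 1: z(0.9067) = 1.321, z(0.4867) = -0.033, d' = 1.354
Block 2: z(0.6500) = 0.385, z(0.4500) = -0.126, d' = 0.511
Δd' = d'_Block 1 − d'_Block 2 = 1.354 − 0.511 = 0.843
Block 1 has the higher sensitivity.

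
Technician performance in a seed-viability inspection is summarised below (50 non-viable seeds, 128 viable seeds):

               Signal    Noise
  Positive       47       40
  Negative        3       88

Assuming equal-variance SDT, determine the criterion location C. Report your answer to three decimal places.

C = -0.533

H = 47/50 = 0.9400
FA = 40/128 = 0.3125
Φ⁻¹(H) = Φ⁻¹(0.9400) = 1.5548
Φ⁻¹(FA) = Φ⁻¹(0.3125) = -0.4888
c = −½·[z(H) + z(FA)] = −0.5 × (1.5548 + (-0.4888)) = -0.5330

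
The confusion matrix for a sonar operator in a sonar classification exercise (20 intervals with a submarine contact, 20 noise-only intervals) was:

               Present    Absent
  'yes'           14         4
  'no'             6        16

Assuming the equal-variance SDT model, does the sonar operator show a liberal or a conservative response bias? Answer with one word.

z(H) = 0.524, z(FA) = -0.842
c = −½·(z(H) + z(FA)) = 0.159
c > 0 → conservative criterion (biased toward responding “no”).

conservative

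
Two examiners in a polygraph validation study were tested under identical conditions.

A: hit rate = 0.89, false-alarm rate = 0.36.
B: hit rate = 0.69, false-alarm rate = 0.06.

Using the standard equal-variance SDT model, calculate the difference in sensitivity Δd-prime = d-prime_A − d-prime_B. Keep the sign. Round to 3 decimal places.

Δd-prime = -0.466

A: z(0.89) = 1.2265, z(0.36) = -0.3585, d' = 1.5850
B: z(0.69) = 0.4959, z(0.06) = -1.5548, d' = 2.0507
Δd' = d'_A − d'_B = 1.5850 − 2.0507 = -0.4657
B has the higher sensitivity.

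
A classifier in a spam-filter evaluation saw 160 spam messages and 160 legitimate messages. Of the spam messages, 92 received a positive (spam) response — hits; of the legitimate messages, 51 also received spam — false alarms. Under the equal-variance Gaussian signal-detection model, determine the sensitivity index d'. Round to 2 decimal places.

d' = 0.66

H = 92/160 = 0.5750
FA = 51/160 = 0.3187
Φ⁻¹(H) = Φ⁻¹(0.5750) = 0.189
Φ⁻¹(FA) = Φ⁻¹(0.3187) = -0.471
d' = z(H) − z(FA) = 0.189 − (-0.471) = 0.660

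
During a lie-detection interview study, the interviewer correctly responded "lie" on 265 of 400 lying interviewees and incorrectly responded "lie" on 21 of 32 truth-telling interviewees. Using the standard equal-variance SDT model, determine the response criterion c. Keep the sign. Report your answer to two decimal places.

H = 265/400 = 0.6625
FA = 21/32 = 0.6562
z(H) = 0.419
z(FA) = 0.402
c = −½·[z(H) + z(FA)] = −0.5 × (0.419 + 0.402) = -0.4105

c = -0.41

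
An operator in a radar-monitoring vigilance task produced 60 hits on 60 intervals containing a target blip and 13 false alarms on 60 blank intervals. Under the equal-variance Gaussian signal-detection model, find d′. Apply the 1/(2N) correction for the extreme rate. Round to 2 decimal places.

The hit rate is 60/60 = 1, so apply the 1/(2N) correction: H → 1 − 1/(2·60) = 0.99167.
z(H) = z(0.99167) = 2.394
z(FA) = z(0.21667) = -0.783
d' = 2.394 − (-0.783) = 3.177

d′ = 3.18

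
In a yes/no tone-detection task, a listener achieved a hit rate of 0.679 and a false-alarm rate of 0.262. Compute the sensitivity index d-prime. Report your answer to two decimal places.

Φ⁻¹(0.679) = 0.465, Φ⁻¹(0.262) = -0.637
d' = z(H) − z(FA) = 0.465 − (-0.637) = 1.102

d-prime = 1.10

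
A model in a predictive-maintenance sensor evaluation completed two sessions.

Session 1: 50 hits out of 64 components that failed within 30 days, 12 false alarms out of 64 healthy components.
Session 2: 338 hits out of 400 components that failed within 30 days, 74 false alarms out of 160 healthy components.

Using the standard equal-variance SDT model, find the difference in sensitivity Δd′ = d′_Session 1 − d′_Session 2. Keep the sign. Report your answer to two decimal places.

Δd′ = 0.55

Session 1: z(0.7812) = 0.776, z(0.1875) = -0.887, d' = 1.663
Session 2: z(0.8450) = 1.015, z(0.4625) = -0.094, d' = 1.109
Δd' = d'_Session 1 − d'_Session 2 = 1.663 − 1.109 = 0.554
Session 1 has the higher sensitivity.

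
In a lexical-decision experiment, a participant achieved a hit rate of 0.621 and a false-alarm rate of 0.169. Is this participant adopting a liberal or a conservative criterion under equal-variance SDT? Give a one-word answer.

conservative

z(H) = 0.308, z(FA) = -0.958
c = −½·(z(H) + z(FA)) = 0.325
c > 0 → conservative criterion (biased toward responding “no”).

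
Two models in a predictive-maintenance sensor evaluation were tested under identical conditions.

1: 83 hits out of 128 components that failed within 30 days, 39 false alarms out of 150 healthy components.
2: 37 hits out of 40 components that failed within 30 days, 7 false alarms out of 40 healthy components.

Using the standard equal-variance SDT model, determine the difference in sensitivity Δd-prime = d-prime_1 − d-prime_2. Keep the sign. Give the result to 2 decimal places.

1: z(0.6484) = 0.381, z(0.2600) = -0.643, d' = 1.024
2: z(0.9250) = 1.440, z(0.1750) = -0.935, d' = 2.375
Δd' = d'_1 − d'_2 = 1.024 − 2.375 = -1.351
2 has the higher sensitivity.

Δd-prime = -1.35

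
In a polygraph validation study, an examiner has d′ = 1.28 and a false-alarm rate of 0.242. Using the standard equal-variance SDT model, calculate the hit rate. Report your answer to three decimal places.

z(false-alarm rate) = z(0.242) = -0.6999
z(H) = z(FA) + d' = -0.6999 + 1.28 = 0.5801
hit rate = Φ(0.5801) = 0.7191

hit rate = 0.719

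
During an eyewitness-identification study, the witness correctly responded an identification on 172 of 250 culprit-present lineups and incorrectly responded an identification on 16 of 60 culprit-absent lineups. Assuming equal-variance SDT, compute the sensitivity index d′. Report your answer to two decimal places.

d′ = 1.11

H = 172/250 = 0.6880
FA = 16/60 = 0.2667
z(H) = 0.4902
z(FA) = -0.6228
d' = z(H) − z(FA) = 0.4902 − (-0.6228) = 1.1130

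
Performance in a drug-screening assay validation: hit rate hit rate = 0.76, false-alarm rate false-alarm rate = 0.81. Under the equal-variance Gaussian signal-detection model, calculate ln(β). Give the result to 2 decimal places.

ln β = 0.14

z(0.76) = 0.706, z(0.81) = 0.878
ln β = −½·[z(H)² − z(FA)²] = −0.5 × (0.498 − 0.771) = 0.1365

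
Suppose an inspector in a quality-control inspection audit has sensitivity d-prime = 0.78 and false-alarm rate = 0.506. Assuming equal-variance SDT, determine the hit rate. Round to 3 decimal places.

z(false-alarm rate) = z(0.506) = 0.0150
z(H) = z(FA) + d' = 0.0150 + 0.78 = 0.7950
hit rate = Φ(0.7950) = 0.7867

hit rate = 0.787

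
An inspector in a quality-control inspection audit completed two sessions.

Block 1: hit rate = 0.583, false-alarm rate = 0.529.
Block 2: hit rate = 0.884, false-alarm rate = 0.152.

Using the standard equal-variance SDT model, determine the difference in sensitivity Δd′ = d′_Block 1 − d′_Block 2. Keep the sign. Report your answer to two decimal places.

Block 1: z(0.583) = 0.210, z(0.529) = 0.073, d' = 0.137
Block 2: z(0.884) = 1.195, z(0.152) = -1.028, d' = 2.223
Δd' = d'_Block 1 − d'_Block 2 = 0.137 − 2.223 = -2.086
Block 2 has the higher sensitivity.

Δd′ = -2.09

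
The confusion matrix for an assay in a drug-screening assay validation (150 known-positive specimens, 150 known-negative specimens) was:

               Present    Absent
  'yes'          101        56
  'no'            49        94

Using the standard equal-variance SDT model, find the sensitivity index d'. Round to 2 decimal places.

d' = 0.77

H = 101/150 = 0.6733
FA = 56/150 = 0.3733
Φ⁻¹(0.6733) = 0.4490, Φ⁻¹(0.3733) = -0.3231
d' = z(H) − z(FA) = 0.4490 − (-0.3231) = 0.7721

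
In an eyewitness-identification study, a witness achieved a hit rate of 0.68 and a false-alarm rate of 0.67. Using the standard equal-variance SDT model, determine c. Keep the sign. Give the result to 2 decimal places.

z(H) = 0.468
z(FA) = 0.440
c = −½·[z(H) + z(FA)] = −0.5 × (0.468 + 0.440) = -0.454

c = -0.45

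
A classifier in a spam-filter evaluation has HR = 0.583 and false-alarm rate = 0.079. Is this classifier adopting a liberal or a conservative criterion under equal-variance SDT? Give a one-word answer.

z(H) = 0.210, z(FA) = -1.412
c = −½·(z(H) + z(FA)) = 0.601
c > 0 → conservative criterion (biased toward responding “no”).

conservative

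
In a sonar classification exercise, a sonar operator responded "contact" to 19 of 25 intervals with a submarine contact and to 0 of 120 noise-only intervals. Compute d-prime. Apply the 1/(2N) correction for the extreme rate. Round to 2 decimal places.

The false-alarm rate is 0/120 = 0, so apply the 1/(2N) correction: FA → 1/(2·120) = 0.00417.
z(H) = z(0.76000) = 0.706
z(FA) = z(0.00417) = -2.638
d' = 0.706 − (-2.638) = 3.344

d-prime = 3.34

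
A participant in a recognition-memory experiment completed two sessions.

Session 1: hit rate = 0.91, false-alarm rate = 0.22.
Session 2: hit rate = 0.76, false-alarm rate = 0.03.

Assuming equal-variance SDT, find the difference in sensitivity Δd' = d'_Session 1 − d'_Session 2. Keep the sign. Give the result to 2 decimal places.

Session 1: z(0.91) = 1.341, z(0.22) = -0.772, d' = 2.113
Session 2: z(0.76) = 0.706, z(0.03) = -1.881, d' = 2.587
Δd' = d'_Session 1 − d'_Session 2 = 2.113 − 2.587 = -0.474
Session 2 has the higher sensitivity.

Δd' = -0.47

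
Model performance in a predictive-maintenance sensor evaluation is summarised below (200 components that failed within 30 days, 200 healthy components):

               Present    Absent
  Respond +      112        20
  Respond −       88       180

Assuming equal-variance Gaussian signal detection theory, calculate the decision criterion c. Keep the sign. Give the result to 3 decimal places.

c = 0.565

H = 112/200 = 0.5600
FA = 20/200 = 0.1000
z(H) = 0.1510
z(FA) = -1.2816
c = −½·[z(H) + z(FA)] = −0.5 × (0.1510 + (-1.2816)) = 0.5653
c > 0: the model has a conservative response bias.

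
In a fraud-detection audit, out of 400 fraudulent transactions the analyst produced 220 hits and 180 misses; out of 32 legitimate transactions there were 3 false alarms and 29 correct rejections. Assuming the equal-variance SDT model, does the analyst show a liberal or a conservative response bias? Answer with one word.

z(H) = 0.126, z(FA) = -1.318
c = −½·(z(H) + z(FA)) = 0.596
c > 0 → conservative criterion (biased toward responding “no”).

conservative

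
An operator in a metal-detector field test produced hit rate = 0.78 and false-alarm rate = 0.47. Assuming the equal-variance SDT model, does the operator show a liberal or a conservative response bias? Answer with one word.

z(H) = 0.772, z(FA) = -0.075
c = −½·(z(H) + z(FA)) = -0.3485
c < 0 → liberal criterion (biased toward responding “yes”).

liberal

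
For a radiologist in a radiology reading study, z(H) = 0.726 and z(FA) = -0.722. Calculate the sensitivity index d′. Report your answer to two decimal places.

d' = z(H) − z(FA) = 0.726 − (-0.722) = 1.448

d′ = 1.45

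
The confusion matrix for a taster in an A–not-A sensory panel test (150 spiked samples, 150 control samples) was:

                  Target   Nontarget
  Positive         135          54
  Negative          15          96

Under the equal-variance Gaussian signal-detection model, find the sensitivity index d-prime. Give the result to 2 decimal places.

d-prime = 1.64

H = 135/150 = 0.9000
FA = 54/150 = 0.3600
Φ⁻¹(H) = Φ⁻¹(0.9000) = 1.282
Φ⁻¹(FA) = Φ⁻¹(0.3600) = -0.358
d' = z(H) − z(FA) = 1.282 − (-0.358) = 1.640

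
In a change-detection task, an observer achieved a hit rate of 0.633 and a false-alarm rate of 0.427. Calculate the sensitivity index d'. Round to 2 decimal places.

d' = 0.52

z(0.633) = 0.340, z(0.427) = -0.184
d' = z(H) − z(FA) = 0.340 − (-0.184) = 0.524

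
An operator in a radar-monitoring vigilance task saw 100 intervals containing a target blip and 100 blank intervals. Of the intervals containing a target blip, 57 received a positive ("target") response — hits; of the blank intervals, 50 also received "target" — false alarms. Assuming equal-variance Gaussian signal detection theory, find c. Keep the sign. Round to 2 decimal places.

c = -0.09

H = 57/100 = 0.5700
FA = 50/100 = 0.5000
z(H) = z(0.5700) = 0.1764
z(FA) = z(0.5000) = 0.0000
c = −½·[z(H) + z(FA)] = −0.5 × (0.1764 + 0.0000) = -0.0882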